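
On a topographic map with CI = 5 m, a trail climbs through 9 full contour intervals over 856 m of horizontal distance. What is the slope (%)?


elevation change = 9 * 5 = 45 m
slope = 45 / 856 * 100 = 5.3%

5.3%


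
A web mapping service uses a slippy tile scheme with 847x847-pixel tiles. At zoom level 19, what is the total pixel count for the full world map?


tiles per axis = 2^19 = 524288
total tiles = 524288^2 = 274877906944
pixels per axis = 524288 * 847 = 444071936
total pixels = 444071936^2 = 197199884342788096

197199884342788096 pixels


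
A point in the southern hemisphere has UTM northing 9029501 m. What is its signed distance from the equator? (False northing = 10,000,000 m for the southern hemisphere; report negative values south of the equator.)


For southern: actual = 9029501 - 10000000 = -970499 m

-970499 m


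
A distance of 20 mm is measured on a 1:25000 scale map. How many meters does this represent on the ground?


ground = 20 mm * 25000 / 1000 = 500.0 m

500.0 m


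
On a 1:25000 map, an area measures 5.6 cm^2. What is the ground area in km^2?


ground_area = 5.6 * (25000/100)^2 = 350000.0 m^2 = 0.35 km^2

0.35 km^2


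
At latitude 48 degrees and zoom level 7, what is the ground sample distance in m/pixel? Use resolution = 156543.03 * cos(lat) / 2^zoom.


res = 156543.03 * cos(48) / 2^7 = 156543.03 * 0.66913061 / 128 = 818.34 m/pixel

818.34 m/pixel


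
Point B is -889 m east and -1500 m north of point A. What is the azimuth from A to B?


az = atan2(-889, -1500) = -149.3 deg
adjusted to 0-360: 210.7 degrees

210.7 degrees


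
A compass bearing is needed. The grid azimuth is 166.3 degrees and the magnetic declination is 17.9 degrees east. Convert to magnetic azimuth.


magnetic azimuth = grid azimuth - declination (east +ve)
mag_az = 166.3 - 17.9 = 148.4 degrees

148.4 degrees


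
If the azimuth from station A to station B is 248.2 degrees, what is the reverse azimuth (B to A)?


back azimuth = (248.2 + 180) mod 360 = 68.2 degrees

68.2 degrees


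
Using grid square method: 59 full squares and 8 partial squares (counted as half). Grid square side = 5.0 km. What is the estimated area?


effective squares = 59 + 8 * 0.5 = 63.0
area = 63.0 * 25.0 = 1575.0 km^2

1575.0 km^2


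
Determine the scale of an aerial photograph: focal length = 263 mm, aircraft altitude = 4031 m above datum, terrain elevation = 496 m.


scale = f / (H - h) = 263 mm / 3535 m = 263 / 3535000 = 1:13441

1:13441


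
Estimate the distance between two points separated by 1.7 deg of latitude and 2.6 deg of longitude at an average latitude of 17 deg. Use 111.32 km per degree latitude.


dlat_km = 1.7 * 111.32 = 189.244
dlon_km = 2.6 * 111.32 * cos(17) ≈ 276.785
dist = sqrt(189.244^2 + 276.785^2) ≈ 335.3 km

335.3 km


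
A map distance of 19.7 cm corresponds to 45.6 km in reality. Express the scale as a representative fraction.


ground = 45.6 km = 4560000 cm; RF denominator = ground / map = 4560000 / 19.7 ≈ 231472; RF = 1:231472

1:231472


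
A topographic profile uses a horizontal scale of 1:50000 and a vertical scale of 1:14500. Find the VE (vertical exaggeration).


VE = horizontal_scale / vertical_scale = 50000 / 14500 ≈ 3.4

3.4x


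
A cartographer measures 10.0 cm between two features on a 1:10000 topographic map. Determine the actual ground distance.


ground = 10.0 cm * 10000 / 100 = 1000.0 m = 1.0 km

1.0 km


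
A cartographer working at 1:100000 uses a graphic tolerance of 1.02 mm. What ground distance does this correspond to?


ground = 1.02 mm * 100000 / 1000 = 102.0 m

102.0 m


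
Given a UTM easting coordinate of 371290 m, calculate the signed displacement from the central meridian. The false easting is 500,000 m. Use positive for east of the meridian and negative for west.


displacement = 371290 - 500000 = -128710 m

-128710 m


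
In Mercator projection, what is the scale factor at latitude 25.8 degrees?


SF = 1 / cos(25.8) = 1 / 0.900319 = 1.111

1.111


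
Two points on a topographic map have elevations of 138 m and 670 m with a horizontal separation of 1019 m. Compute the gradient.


gradient = (670 - 138) / 1019 = 532 / 1019 = 0.5221

0.5221


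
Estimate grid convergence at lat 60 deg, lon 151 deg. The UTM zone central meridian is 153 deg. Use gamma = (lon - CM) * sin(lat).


gamma = (151 - 153) * sin(60) = -2 * 0.866025 = -1.732 degrees

-1.732 degrees


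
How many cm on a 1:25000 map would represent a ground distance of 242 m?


map_cm = 242 * 100 / 25000 = 0.968 cm ≈ 0.97 cm

0.97 cm


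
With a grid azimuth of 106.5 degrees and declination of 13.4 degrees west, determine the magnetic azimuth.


magnetic azimuth = grid azimuth - declination (east +ve)
mag_az = 106.5 - -13.4 = 119.9 degrees

119.9 degrees


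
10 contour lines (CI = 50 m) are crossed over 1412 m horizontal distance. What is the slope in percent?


elevation change = 10 * 50 = 500 m
slope = 500 / 1412 * 100 = 35.4%

35.4%


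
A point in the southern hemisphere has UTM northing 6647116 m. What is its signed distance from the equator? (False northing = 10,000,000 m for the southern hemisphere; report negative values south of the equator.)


For southern: actual = 6647116 - 10000000 = -3352884 m

-3352884 m


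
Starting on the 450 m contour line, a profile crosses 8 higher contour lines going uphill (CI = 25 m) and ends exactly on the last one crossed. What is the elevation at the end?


elevation = 450 + 8 * 25 = 650 m

650 m


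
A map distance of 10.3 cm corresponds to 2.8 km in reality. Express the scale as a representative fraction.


ground = 2.8 km = 280000 cm; RF denominator = ground / map = 280000 / 10.3 ≈ 27184; RF = 1:27184

1:27184


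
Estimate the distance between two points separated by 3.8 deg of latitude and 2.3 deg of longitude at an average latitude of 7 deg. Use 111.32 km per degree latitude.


dlat_km = 3.8 * 111.32 = 423.016
dlon_km = 2.3 * 111.32 * cos(7) ≈ 254.128
dist = sqrt(423.016^2 + 254.128^2) ≈ 493.5 km

493.5 km


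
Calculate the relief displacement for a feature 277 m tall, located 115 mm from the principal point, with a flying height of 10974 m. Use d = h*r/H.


d = h * r / H = 277 * 115 / 10974 = 2.9 mm

2.9 mm


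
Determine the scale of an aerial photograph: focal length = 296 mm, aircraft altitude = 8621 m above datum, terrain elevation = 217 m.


scale = f / (H - h) = 296 mm / 8404 m = 296 / 8404000 = 1:28392

1:28392


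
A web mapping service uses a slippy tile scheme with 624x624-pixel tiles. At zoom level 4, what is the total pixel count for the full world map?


tiles per axis = 2^4 = 16
total tiles = 16^2 = 256
pixels per axis = 16 * 624 = 9984
total pixels = 9984^2 = 99680256

99680256 pixels


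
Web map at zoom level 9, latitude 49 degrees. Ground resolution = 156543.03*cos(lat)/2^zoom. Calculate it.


res = 156543.03 * cos(49) / 2^9 = 156543.03 * 0.65605903 / 512 = 200.59 m/pixel

200.59 m/pixel


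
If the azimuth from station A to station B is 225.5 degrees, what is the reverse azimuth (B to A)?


back azimuth = (225.5 + 180) mod 360 = 45.5 degrees

45.5 degrees


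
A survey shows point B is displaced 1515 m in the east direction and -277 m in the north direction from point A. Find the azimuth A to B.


az = atan2(1515, -277) = 100.4 deg
adjusted to 0-360: 100.4 degrees

100.4 degrees


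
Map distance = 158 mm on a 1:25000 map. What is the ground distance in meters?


ground = 158 mm * 25000 / 1000 = 3950.0 m

3950.0 m


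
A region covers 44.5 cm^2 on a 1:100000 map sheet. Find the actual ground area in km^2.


ground_area = 44.5 * (100000/100)^2 = 44500000.0 m^2 = 44.5 km^2

44.5 km^2


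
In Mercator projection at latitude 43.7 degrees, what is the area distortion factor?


area_distortion = 1/cos^2(43.7) = 1.913

1.913


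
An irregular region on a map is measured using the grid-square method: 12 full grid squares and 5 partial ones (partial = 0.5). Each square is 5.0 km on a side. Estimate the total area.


effective squares = 12 + 5 * 0.5 = 14.5
area = 14.5 * 25.0 = 362.5 km^2

362.5 km^2


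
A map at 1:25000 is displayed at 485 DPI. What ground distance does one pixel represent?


pixel_cm = 2.54 / 485 ≈ 0.005237 cm
ground = pixel_cm * 25000 / 100 = 2.54 * 25000 / (485 * 100) = 63500 / 48500 ≈ 1.31 m

1.31 m


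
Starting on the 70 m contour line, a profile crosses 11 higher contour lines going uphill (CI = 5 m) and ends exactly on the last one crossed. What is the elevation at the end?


elevation = 70 + 11 * 5 = 125 m

125 m


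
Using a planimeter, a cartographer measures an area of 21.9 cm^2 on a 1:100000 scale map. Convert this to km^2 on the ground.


ground_area = 21.9 * (100000/100)^2 = 21900000.0 m^2 = 21.9 km^2

21.9 km^2


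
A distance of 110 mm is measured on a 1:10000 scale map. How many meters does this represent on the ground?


ground = 110 mm * 10000 / 1000 = 1100.0 m

1100.0 m


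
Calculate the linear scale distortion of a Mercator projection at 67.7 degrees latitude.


SF = 1 / cos(67.7) = 1 / 0.379456 = 2.635

2.635


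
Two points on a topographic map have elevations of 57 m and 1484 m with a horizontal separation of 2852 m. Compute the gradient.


gradient = (1484 - 57) / 2852 = 1427 / 2852 = 0.5004

0.5004


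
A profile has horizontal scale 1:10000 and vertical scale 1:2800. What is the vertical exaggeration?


VE = horizontal_scale / vertical_scale = 10000 / 2800 ≈ 3.6

3.6x


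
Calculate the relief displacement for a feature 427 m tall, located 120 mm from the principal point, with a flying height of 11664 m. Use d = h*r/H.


d = h * r / H = 427 * 120 / 11664 = 4.39 mm

4.39 mm


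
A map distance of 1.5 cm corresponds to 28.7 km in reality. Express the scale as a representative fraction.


ground = 28.7 km = 2870000 cm; RF denominator = ground / map = 2870000 / 1.5 ≈ 1913333; RF = 1:1913333

1:1913333


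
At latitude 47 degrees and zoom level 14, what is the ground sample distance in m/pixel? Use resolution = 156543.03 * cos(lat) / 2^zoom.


res = 156543.03 * cos(47) / 2^14 = 156543.03 * 0.68199836 / 16384 = 6.52 m/pixel

6.52 m/pixel


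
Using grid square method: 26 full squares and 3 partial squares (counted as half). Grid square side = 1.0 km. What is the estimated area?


effective squares = 26 + 3 * 0.5 = 27.5
area = 27.5 * 1.0 = 27.5 km^2

27.5 km^2


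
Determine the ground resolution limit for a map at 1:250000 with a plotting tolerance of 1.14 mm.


ground = 1.14 mm * 250000 / 1000 = 285.0 m

285.0 m


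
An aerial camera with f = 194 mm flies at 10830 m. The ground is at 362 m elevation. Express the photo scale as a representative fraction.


scale = f / (H - h) = 194 mm / 10468 m = 194 / 10468000 = 1:53959

1:53959


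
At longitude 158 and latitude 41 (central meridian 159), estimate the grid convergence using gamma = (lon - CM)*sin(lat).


gamma = (158 - 159) * sin(41) = -1 * 0.656059 = -0.656 degrees

-0.656 degrees


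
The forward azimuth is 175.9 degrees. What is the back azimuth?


back azimuth = (175.9 + 180) mod 360 = 355.9 degrees

355.9 degrees


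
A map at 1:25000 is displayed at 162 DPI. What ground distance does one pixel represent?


pixel_cm = 2.54 / 162 ≈ 0.015679 cm
ground = pixel_cm * 25000 / 100 = 2.54 * 25000 / (162 * 100) = 63500 / 16200 ≈ 3.92 m

3.92 m


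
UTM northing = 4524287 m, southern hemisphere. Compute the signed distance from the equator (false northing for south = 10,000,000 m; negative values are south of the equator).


For southern: actual = 4524287 - 10000000 = -5475713 m

-5475713 m


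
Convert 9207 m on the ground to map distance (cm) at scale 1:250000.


map_cm = 9207 * 100 / 250000 = 3.6828 cm ≈ 3.68 cm

3.68 cm


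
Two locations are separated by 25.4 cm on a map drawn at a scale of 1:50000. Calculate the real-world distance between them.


ground = 25.4 cm * 50000 / 100 = 12700.0 m = 12.7 km

12.7 km


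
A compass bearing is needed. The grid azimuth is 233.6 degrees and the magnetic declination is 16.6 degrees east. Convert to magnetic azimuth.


magnetic azimuth = grid azimuth - declination (east +ve)
mag_az = 233.6 - 16.6 = 217.0 degrees

217.0 degrees


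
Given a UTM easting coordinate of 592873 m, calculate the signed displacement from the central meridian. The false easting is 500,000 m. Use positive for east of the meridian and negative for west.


displacement = 592873 - 500000 = 92873 m

92873 m


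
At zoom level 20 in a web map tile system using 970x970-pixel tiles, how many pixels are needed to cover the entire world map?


tiles per axis = 2^20 = 1048576
total tiles = 1048576^2 = 1099511627776
pixels per axis = 1048576 * 970 = 1017118720
total pixels = 1017118720^2 = 1034530490574438400

1034530490574438400 pixels


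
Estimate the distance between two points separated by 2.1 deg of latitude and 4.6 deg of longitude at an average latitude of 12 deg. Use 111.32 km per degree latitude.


dlat_km = 2.1 * 111.32 = 233.772
dlon_km = 4.6 * 111.32 * cos(12) ≈ 500.882
dist = sqrt(233.772^2 + 500.882^2) ≈ 552.7 km

552.7 km


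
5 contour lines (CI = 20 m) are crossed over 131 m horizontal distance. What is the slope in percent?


elevation change = 5 * 20 = 100 m
slope = 100 / 131 * 100 = 76.3%

76.3%


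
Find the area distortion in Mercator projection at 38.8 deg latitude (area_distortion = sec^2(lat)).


area_distortion = 1/cos^2(38.8) = 1.646

1.646


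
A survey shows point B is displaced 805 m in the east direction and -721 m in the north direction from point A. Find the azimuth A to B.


az = atan2(805, -721) = 131.8 deg
adjusted to 0-360: 131.8 degrees

131.8 degrees


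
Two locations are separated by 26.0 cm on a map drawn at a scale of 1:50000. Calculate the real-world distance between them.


ground = 26.0 cm * 50000 / 100 = 13000.0 m = 13.0 km

13.0 km


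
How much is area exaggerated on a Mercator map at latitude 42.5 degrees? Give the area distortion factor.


area_distortion = 1/cos^2(42.5) = 1.84

1.84


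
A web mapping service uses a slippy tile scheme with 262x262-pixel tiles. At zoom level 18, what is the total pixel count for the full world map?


tiles per axis = 2^18 = 262144
total tiles = 262144^2 = 68719476736
pixels per axis = 262144 * 262 = 68681728
total pixels = 68681728^2 = 4717179761065984

4717179761065984 pixels


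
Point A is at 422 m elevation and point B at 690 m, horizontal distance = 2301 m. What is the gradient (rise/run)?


gradient = (690 - 422) / 2301 = 268 / 2301 = 0.1165

0.1165


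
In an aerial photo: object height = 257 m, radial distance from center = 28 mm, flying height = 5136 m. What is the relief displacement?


d = h * r / H = 257 * 28 / 5136 = 1.4 mm

1.4 mm


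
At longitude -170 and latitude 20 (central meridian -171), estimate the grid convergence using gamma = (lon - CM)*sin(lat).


gamma = (-170 - -171) * sin(20) = 1 * 0.34202 = 0.342 degrees

0.342 degrees


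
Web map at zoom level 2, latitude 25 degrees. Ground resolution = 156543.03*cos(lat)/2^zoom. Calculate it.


res = 156543.03 * cos(25) / 2^2 = 156543.03 * 0.90630779 / 4 = 35469.04 m/pixel

35469.04 m/pixel


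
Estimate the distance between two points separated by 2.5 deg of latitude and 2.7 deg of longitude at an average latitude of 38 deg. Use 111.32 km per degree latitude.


dlat_km = 2.5 * 111.32 = 278.3
dlon_km = 2.7 * 111.32 * cos(38) ≈ 236.848
dist = sqrt(278.3^2 + 236.848^2) ≈ 365.4 km

365.4 km


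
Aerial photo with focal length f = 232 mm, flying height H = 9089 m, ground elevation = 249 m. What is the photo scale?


scale = f / (H - h) = 232 mm / 8840 m = 232 / 8840000 = 1:38103

1:38103


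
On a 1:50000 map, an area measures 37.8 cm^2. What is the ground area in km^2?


ground_area = 37.8 * (50000/100)^2 = 9450000.0 m^2 = 9.45 km^2

9.45 km^2


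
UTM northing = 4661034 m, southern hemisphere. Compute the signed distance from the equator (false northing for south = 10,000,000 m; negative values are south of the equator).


For southern: actual = 4661034 - 10000000 = -5338966 m

-5338966 m


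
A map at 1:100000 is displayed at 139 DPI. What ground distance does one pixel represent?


pixel_cm = 2.54 / 139 ≈ 0.018273 cm
ground = pixel_cm * 100000 / 100 = 2.54 * 100000 / (139 * 100) = 254000 / 13900 ≈ 18.27 m

18.27 m


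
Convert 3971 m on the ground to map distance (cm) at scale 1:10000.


map_cm = 3971 * 100 / 10000 = 39.71 cm

39.71 cm


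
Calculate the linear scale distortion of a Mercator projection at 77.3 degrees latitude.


SF = 1 / cos(77.3) = 1 / 0.219846 = 4.549

4.549


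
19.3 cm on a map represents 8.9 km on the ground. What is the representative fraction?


ground = 8.9 km = 890000 cm; RF denominator = ground / map = 890000 / 19.3 ≈ 46114; RF = 1:46114

1:46114


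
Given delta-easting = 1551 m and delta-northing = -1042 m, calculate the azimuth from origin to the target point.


az = atan2(1551, -1042) = 123.9 deg
adjusted to 0-360: 123.9 degrees

123.9 degrees


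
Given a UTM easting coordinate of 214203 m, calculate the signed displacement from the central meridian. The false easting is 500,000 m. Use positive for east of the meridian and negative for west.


displacement = 214203 - 500000 = -285797 m

-285797 m


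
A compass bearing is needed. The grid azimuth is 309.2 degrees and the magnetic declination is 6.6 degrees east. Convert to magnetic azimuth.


magnetic azimuth = grid azimuth - declination (east +ve)
mag_az = 309.2 - 6.6 = 302.6 degrees

302.6 degrees


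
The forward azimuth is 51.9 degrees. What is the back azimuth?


back azimuth = (51.9 + 180) mod 360 = 231.9 degrees

231.9 degrees


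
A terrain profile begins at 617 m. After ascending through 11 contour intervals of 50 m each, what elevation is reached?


elevation = 617 + 11 * 50 = 1167 m

1167 m


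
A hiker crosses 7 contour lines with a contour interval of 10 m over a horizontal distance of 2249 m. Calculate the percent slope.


elevation change = 7 * 10 = 70 m
slope = 70 / 2249 * 100 = 3.1%

3.1%


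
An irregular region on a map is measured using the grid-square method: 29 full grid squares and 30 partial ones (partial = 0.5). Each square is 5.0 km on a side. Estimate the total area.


effective squares = 29 + 30 * 0.5 = 44.0
area = 44.0 * 25.0 = 1100.0 km^2

1100.0 km^2


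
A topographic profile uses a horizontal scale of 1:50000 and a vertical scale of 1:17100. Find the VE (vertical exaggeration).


VE = horizontal_scale / vertical_scale = 50000 / 17100 ≈ 2.9

2.9x


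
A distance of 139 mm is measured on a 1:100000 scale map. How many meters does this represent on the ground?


ground = 139 mm * 100000 / 1000 = 13900.0 m

13900.0 m


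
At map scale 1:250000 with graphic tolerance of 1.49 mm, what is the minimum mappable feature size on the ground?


ground = 1.49 mm * 250000 / 1000 = 372.5 m

372.5 m


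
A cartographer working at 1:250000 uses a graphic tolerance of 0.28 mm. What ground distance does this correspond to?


ground = 0.28 mm * 250000 / 1000 = 70.0 m

70.0 m


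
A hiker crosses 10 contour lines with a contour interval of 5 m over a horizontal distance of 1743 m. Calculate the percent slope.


elevation change = 10 * 5 = 50 m
slope = 50 / 1743 * 100 = 2.9%

2.9%


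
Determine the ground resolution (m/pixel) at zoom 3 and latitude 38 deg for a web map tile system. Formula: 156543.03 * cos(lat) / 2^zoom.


res = 156543.03 * cos(38) / 2^3 = 156543.03 * 0.78801075 / 8 = 15419.7 m/pixel

15419.7 m/pixel


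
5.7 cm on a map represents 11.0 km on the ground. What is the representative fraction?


ground = 11.0 km = 1100000 cm; RF denominator = ground / map = 1100000 / 5.7 ≈ 192982; RF = 1:192982

1:192982


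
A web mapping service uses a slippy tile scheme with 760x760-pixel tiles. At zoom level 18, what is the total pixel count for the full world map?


tiles per axis = 2^18 = 262144
total tiles = 262144^2 = 68719476736
pixels per axis = 262144 * 760 = 199229440
total pixels = 199229440^2 = 39692369762713600

39692369762713600 pixels


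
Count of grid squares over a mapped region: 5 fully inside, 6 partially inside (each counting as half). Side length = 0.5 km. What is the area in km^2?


effective squares = 5 + 6 * 0.5 = 8.0
area = 8.0 * 0.25 = 2.0 km^2

2.0 km^2


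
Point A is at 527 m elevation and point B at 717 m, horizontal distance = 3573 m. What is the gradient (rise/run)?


gradient = (717 - 527) / 3573 = 190 / 3573 = 0.0532

0.0532


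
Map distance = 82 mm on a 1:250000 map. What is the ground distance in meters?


ground = 82 mm * 250000 / 1000 = 20500.0 m

20500.0 m


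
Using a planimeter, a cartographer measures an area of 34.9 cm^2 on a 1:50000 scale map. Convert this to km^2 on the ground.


ground_area = 34.9 * (50000/100)^2 = 8725000.0 m^2 = 8.725 km^2

8.725 km^2


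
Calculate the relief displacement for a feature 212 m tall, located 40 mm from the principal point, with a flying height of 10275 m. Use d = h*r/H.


d = h * r / H = 212 * 40 / 10275 = 0.83 mm

0.83 mm


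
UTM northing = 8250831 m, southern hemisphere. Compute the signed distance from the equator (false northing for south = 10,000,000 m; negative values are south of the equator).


For southern: actual = 8250831 - 10000000 = -1749169 m

-1749169 m


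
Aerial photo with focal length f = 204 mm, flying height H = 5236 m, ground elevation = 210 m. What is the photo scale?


scale = f / (H - h) = 204 mm / 5026 m = 204 / 5026000 = 1:24637

1:24637


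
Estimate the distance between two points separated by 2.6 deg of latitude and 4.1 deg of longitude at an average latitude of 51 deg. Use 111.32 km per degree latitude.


dlat_km = 2.6 * 111.32 = 289.432
dlon_km = 4.1 * 111.32 * cos(51) ≈ 287.229
dist = sqrt(289.432^2 + 287.229^2) ≈ 407.8 km

407.8 km


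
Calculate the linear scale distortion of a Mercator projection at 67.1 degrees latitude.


SF = 1 / cos(67.1) = 1 / 0.389124 = 2.57

2.57


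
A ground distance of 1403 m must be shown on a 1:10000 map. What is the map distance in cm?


map_cm = 1403 * 100 / 10000 = 14.03 cm

14.03 cm


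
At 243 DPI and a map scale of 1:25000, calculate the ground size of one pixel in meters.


pixel_cm = 2.54 / 243 ≈ 0.010453 cm
ground = pixel_cm * 25000 / 100 = 2.54 * 25000 / (243 * 100) = 63500 / 24300 ≈ 2.61 m

2.61 m


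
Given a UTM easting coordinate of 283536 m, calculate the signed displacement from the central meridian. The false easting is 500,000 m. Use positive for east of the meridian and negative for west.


displacement = 283536 - 500000 = -216464 m

-216464 m


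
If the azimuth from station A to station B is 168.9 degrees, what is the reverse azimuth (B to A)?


back azimuth = (168.9 + 180) mod 360 = 348.9 degrees

348.9 degrees


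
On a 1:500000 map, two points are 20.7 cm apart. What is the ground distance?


ground = 20.7 cm * 500000 / 100 = 103500.0 m = 103.5 km

103.5 km


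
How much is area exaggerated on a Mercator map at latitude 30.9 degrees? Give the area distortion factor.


area_distortion = 1/cos^2(30.9) = 1.358

1.358


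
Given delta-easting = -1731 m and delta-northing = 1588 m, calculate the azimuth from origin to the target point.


az = atan2(-1731, 1588) = -47.5 deg
adjusted to 0-360: 312.5 degrees

312.5 degrees


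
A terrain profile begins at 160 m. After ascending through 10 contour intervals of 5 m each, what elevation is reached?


elevation = 160 + 10 * 5 = 210 m

210 m


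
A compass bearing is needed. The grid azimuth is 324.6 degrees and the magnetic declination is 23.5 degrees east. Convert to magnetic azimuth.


magnetic azimuth = grid azimuth - declination (east +ve)
mag_az = 324.6 - 23.5 = 301.1 degrees

301.1 degrees


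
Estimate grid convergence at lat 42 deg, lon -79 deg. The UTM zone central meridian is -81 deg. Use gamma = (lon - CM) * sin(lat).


gamma = (-79 - -81) * sin(42) = 2 * 0.669131 = 1.338 degrees

1.338 degrees


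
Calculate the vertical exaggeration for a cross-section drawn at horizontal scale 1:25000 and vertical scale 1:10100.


VE = horizontal_scale / vertical_scale = 25000 / 10100 ≈ 2.5

2.5x


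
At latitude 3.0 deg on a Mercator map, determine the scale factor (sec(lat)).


SF = 1 / cos(3.0) = 1 / 0.99863 = 1.001

1.001


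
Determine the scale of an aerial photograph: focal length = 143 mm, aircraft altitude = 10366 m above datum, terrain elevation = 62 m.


scale = f / (H - h) = 143 mm / 10304 m = 143 / 10304000 = 1:72056

1:72056


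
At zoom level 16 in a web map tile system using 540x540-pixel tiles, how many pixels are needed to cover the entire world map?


tiles per axis = 2^16 = 65536
total tiles = 65536^2 = 4294967296
pixels per axis = 65536 * 540 = 35389440
total pixels = 35389440^2 = 1252412463513600

1252412463513600 pixels


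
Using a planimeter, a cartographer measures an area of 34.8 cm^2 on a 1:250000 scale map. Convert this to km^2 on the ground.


ground_area = 34.8 * (250000/100)^2 = 217500000.0 m^2 = 217.5 km^2

217.5 km^2


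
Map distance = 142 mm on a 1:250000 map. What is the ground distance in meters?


ground = 142 mm * 250000 / 1000 = 35500.0 m

35500.0 m


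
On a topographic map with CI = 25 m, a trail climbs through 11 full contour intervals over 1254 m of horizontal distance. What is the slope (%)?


elevation change = 11 * 25 = 275 m
slope = 275 / 1254 * 100 = 21.9%

21.9%


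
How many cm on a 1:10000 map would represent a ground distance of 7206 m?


map_cm = 7206 * 100 / 10000 = 72.06 cm

72.06 cm


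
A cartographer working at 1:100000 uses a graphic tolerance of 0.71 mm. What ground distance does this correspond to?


ground = 0.71 mm * 100000 / 1000 = 71.0 m

71.0 m


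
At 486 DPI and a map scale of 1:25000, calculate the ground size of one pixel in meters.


pixel_cm = 2.54 / 486 ≈ 0.005226 cm
ground = pixel_cm * 25000 / 100 = 2.54 * 25000 / (486 * 100) = 63500 / 48600 ≈ 1.31 m

1.31 m


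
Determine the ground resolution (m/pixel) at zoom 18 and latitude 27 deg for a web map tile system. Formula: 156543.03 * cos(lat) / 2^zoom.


res = 156543.03 * cos(27) / 2^18 = 156543.03 * 0.89100652 / 262144 = 0.53 m/pixel

0.53 m/pixel


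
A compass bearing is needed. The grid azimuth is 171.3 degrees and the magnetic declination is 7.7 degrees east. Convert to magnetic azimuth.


magnetic azimuth = grid azimuth - declination (east +ve)
mag_az = 171.3 - 7.7 = 163.6 degrees

163.6 degrees


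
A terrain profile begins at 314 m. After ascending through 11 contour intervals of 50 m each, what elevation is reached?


elevation = 314 + 11 * 50 = 864 m

864 m


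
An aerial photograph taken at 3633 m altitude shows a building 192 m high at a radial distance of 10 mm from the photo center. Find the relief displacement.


d = h * r / H = 192 * 10 / 3633 = 0.53 mm

0.53 mm


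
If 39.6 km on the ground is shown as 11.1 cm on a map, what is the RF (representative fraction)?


ground = 39.6 km = 3960000 cm; RF denominator = ground / map = 3960000 / 11.1 ≈ 356757; RF = 1:356757

1:356757


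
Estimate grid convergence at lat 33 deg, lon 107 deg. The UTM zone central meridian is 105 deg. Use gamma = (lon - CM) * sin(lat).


gamma = (107 - 105) * sin(33) = 2 * 0.544639 = 1.089 degrees

1.089 degrees


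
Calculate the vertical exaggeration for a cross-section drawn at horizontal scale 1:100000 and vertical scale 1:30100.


VE = horizontal_scale / vertical_scale = 100000 / 30100 ≈ 3.3

3.3x


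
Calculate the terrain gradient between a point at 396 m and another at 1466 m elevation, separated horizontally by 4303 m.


gradient = (1466 - 396) / 4303 = 1070 / 4303 = 0.2487

0.2487


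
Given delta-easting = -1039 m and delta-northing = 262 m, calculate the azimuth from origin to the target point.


az = atan2(-1039, 262) = -75.8 deg
adjusted to 0-360: 284.2 degrees

284.2 degrees


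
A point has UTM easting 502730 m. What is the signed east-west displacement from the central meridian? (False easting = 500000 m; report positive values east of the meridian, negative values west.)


displacement = 502730 - 500000 = 2730 m

2730 m


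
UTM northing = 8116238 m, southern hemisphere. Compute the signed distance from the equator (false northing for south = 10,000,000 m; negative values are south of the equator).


For southern: actual = 8116238 - 10000000 = -1883762 m

-1883762 m


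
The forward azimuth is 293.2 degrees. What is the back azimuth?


back azimuth = (293.2 + 180) mod 360 = 113.2 degrees

113.2 degrees


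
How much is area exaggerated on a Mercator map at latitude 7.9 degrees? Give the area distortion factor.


area_distortion = 1/cos^2(7.9) = 1.019

1.019


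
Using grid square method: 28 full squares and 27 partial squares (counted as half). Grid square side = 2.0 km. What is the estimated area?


effective squares = 28 + 27 * 0.5 = 41.5
area = 41.5 * 4.0 = 166.0 km^2

166.0 km^2


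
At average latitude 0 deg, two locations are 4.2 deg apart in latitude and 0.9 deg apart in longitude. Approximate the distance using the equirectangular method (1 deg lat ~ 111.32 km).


dlat_km = 4.2 * 111.32 = 467.544
dlon_km = 0.9 * 111.32 * cos(0) ≈ 100.188
dist = sqrt(467.544^2 + 100.188^2) ≈ 478.2 km

478.2 km


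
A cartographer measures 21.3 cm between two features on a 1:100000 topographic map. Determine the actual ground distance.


ground = 21.3 cm * 100000 / 100 = 21300.0 m = 21.3 km

21.3 km


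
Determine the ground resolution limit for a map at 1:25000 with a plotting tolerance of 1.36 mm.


ground = 1.36 mm * 25000 / 1000 = 34.0 m

34.0 m


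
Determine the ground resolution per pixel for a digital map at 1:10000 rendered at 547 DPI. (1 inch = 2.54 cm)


pixel_cm = 2.54 / 547 ≈ 0.004644 cm
ground = pixel_cm * 10000 / 100 = 2.54 * 10000 / (547 * 100) = 25400 / 54700 ≈ 0.46 m

0.46 m


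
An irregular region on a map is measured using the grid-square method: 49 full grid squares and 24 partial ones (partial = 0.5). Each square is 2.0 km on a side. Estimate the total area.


effective squares = 49 + 24 * 0.5 = 61.0
area = 61.0 * 4.0 = 244.0 km^2

244.0 km^2


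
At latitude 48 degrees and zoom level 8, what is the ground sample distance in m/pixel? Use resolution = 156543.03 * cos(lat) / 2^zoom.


res = 156543.03 * cos(48) / 2^8 = 156543.03 * 0.66913061 / 256 = 409.17 m/pixel

409.17 m/pixel


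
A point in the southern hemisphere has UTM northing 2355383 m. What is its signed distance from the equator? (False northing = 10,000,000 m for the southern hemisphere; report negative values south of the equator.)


For southern: actual = 2355383 - 10000000 = -7644617 m

-7644617 m


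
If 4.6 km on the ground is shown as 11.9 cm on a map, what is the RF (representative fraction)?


ground = 4.6 km = 460000 cm; RF denominator = ground / map = 460000 / 11.9 ≈ 38655; RF = 1:38655

1:38655


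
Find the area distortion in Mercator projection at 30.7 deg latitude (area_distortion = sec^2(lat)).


area_distortion = 1/cos^2(30.7) = 1.353

1.353


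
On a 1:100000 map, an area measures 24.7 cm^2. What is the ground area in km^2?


ground_area = 24.7 * (100000/100)^2 = 24700000.0 m^2 = 24.7 km^2

24.7 km^2


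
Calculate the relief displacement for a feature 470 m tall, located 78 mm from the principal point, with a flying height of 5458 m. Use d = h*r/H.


d = h * r / H = 470 * 78 / 5458 = 6.72 mm

6.72 mm


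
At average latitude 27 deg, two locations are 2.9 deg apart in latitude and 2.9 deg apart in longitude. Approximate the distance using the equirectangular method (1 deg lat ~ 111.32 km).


dlat_km = 2.9 * 111.32 = 322.828
dlon_km = 2.9 * 111.32 * cos(27) ≈ 287.642
dist = sqrt(322.828^2 + 287.642^2) ≈ 432.4 km

432.4 km


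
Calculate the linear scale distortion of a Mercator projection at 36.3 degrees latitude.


SF = 1 / cos(36.3) = 1 / 0.805928 = 1.241

1.241


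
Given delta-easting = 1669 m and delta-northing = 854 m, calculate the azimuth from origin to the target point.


az = atan2(1669, 854) = 62.9 deg
adjusted to 0-360: 62.9 degrees

62.9 degrees


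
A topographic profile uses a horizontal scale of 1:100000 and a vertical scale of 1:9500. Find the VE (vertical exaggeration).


VE = horizontal_scale / vertical_scale = 100000 / 9500 ≈ 10.5

10.5x


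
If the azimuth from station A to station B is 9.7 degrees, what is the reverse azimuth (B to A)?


back azimuth = (9.7 + 180) mod 360 = 189.7 degrees

189.7 degrees


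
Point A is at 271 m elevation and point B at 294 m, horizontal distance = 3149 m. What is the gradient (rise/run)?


gradient = (294 - 271) / 3149 = 23 / 3149 = 0.0073

0.0073


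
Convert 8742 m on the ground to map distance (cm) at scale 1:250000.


map_cm = 8742 * 100 / 250000 = 3.4968 cm ≈ 3.5 cm

3.5 cm


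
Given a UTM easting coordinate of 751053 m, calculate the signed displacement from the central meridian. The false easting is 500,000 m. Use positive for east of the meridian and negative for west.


displacement = 751053 - 500000 = 251053 m

251053 m


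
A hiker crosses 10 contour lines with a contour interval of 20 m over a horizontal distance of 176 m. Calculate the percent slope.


elevation change = 10 * 20 = 200 m
slope = 200 / 176 * 100 = 113.6%

113.6%


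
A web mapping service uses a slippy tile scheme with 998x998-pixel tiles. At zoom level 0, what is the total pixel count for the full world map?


tiles per axis = 2^0 = 1
total tiles = 1^2 = 1
pixels per axis = 1 * 998 = 998
total pixels = 998^2 = 996004

996004 pixels


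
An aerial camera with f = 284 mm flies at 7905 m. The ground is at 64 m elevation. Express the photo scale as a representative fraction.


scale = f / (H - h) = 284 mm / 7841 m = 284 / 7841000 = 1:27609

1:27609


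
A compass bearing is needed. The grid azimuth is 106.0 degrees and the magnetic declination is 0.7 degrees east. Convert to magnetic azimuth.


magnetic azimuth = grid azimuth - declination (east +ve)
mag_az = 106.0 - 0.7 = 105.3 degrees

105.3 degrees


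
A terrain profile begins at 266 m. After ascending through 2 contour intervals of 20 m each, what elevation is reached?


elevation = 266 + 2 * 20 = 306 m

306 m


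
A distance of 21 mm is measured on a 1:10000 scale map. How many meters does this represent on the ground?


ground = 21 mm * 10000 / 1000 = 210.0 m

210.0 m


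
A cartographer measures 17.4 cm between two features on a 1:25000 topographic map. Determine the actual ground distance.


ground = 17.4 cm * 25000 / 100 = 4350.0 m = 4.35 km

4.35 km


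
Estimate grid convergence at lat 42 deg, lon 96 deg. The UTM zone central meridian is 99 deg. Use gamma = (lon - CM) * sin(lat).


gamma = (96 - 99) * sin(42) = -3 * 0.669131 = -2.007 degrees

-2.007 degrees


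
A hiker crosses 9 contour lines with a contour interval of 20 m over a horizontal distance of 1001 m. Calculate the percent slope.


elevation change = 9 * 20 = 180 m
slope = 180 / 1001 * 100 = 18.0%

18.0%


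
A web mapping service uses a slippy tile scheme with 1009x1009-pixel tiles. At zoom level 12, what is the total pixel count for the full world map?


tiles per axis = 2^12 = 4096
total tiles = 4096^2 = 16777216
pixels per axis = 4096 * 1009 = 4132864
total pixels = 4132864^2 = 17080564842496

17080564842496 pixels


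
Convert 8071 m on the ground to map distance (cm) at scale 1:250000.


map_cm = 8071 * 100 / 250000 = 3.2284 cm ≈ 3.23 cm

3.23 cm


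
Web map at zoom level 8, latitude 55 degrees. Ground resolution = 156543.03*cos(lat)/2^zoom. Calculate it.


res = 156543.03 * cos(55) / 2^8 = 156543.03 * 0.57357644 / 256 = 350.74 m/pixel

350.74 m/pixel


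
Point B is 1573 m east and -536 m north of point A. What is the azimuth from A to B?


az = atan2(1573, -536) = 108.8 deg
adjusted to 0-360: 108.8 degrees

108.8 degrees


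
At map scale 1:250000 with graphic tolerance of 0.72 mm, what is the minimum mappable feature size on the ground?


ground = 0.72 mm * 250000 / 1000 = 180.0 m

180.0 m


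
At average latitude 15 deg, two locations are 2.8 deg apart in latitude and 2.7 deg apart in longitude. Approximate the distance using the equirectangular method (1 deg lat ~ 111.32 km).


dlat_km = 2.8 * 111.32 = 311.696
dlon_km = 2.7 * 111.32 * cos(15) ≈ 290.323
dist = sqrt(311.696^2 + 290.323^2) ≈ 426.0 km

426.0 km


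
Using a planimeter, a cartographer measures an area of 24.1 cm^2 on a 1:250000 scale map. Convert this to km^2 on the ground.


ground_area = 24.1 * (250000/100)^2 = 150625000.0 m^2 = 150.625 km^2

150.625 km^2


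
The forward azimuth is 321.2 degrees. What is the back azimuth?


back azimuth = (321.2 + 180) mod 360 = 141.2 degrees

141.2 degrees


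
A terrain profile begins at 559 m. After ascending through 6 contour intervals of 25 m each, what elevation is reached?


elevation = 559 + 6 * 25 = 709 m

709 m


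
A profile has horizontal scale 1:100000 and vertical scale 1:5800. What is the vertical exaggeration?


VE = horizontal_scale / vertical_scale = 100000 / 5800 ≈ 17.2

17.2x


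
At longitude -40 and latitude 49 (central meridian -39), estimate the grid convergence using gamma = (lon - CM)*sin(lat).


gamma = (-40 - -39) * sin(49) = -1 * 0.75471 = -0.755 degrees

-0.755 degrees


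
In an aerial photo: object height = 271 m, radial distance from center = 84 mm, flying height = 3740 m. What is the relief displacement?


d = h * r / H = 271 * 84 / 3740 = 6.09 mm

6.09 mm


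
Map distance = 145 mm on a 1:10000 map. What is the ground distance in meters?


ground = 145 mm * 10000 / 1000 = 1450.0 m

1450.0 m


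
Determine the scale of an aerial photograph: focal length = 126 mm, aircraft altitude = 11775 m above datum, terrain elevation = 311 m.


scale = f / (H - h) = 126 mm / 11464 m = 126 / 11464000 = 1:90984

1:90984


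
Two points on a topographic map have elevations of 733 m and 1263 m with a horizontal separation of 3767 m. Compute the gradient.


gradient = (1263 - 733) / 3767 = 530 / 3767 = 0.1407

0.1407


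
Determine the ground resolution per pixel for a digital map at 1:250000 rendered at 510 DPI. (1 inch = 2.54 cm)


pixel_cm = 2.54 / 510 ≈ 0.00498 cm
ground = pixel_cm * 250000 / 100 = 2.54 * 250000 / (510 * 100) = 635000 / 51000 ≈ 12.45 m

12.45 m


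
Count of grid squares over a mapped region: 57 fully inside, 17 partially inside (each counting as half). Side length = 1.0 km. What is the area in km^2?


effective squares = 57 + 17 * 0.5 = 65.5
area = 65.5 * 1.0 = 65.5 km^2

65.5 km^2


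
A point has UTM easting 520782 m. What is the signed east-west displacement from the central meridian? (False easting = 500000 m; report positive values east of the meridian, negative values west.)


displacement = 520782 - 500000 = 20782 m

20782 m


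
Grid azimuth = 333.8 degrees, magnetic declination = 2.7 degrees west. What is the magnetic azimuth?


magnetic azimuth = grid azimuth - declination (east +ve)
mag_az = 333.8 - -2.7 = 336.5 degrees

336.5 degrees
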